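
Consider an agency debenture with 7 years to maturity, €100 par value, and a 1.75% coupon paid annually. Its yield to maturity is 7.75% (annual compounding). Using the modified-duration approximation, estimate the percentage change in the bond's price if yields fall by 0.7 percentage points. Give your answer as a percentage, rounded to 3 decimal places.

+4.260%

Periodic yield y = 0.0775. Modified duration first:
  t   CF        PV=CF/(1+0.0775)^t    t·PV
  1         1.75         1.6241         1.6241
  2         1.75         1.5073         3.0146
  3         1.75         1.3989         4.1967
  4         1.75         1.2983         5.1931
  5         1.75         1.2049         6.0245
  6         1.75         1.1182         6.7094
  7       101.75        60.3411       422.3879
  Σ                     68.4929       449.1505
P = 68.4929; D_Mac = 6.55762 yrs; D_mod = 6.55762/(1+0.0775) = 6.08596 yrs.
ΔP/P ≈ -D_mod · Δy = -6.08596 × (-0.007) = +0.042602 = +4.2602%.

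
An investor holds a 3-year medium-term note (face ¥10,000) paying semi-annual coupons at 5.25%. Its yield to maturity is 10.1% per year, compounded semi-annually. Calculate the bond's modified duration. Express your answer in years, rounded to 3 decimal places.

2.665 years

Periodic yield y = 0.0505. First find Macaulay duration:
  t   CF        PV=CF/(1+0.0505)^t    t·PV
  1       262.50       249.8810       249.8810
  2       262.50       237.8686       475.7373
  3       262.50       226.4337       679.3012
  4       262.50       215.5485       862.1942
  5       262.50       205.1866     1,025.9331
  6    10,262.50     7,636.1918    45,817.1510
  Σ                  8,771.1104    49,110.1977
P = 8,771.1104; Macaulay duration = 49,110.1977 / 8,771.1104 = 5.59909 half-year periods = 2.79954 years.
Modified duration = D_Mac / (1 + y) = 2.79954 / 1.0505 = 2.66496 years.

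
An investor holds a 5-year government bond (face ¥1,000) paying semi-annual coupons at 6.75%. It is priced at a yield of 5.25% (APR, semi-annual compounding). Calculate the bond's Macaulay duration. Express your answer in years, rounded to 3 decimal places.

4.351 years

Periodic yield y = 0.02625. Discount each cash flow and weight by its period:
  t   CF        PV=CF/(1+0.02625)^t    t·PV
  1        33.75        32.8867        32.8867
  2        33.75        32.0455        64.0911
  3        33.75        31.2258        93.6775
  4        33.75        30.4271       121.7085
  5        33.75        29.6489       148.2443
  6        33.75        28.8905       173.3429
  7        33.75        28.1515       197.0605
  8        33.75        27.4314       219.4514
  9        33.75        26.7298       240.5679
  10    1,033.75       797.7812     7,977.8124
  Σ                  1,065.2185     9,268.8434
Price P = Σ PV = 1,065.2185.
Macaulay duration = Σ(t·PV) / P = 9,268.8434 / 1,065.2185 = 8.70135 half-year periods.
In years: 8.70135 / 2 = 4.35068 years.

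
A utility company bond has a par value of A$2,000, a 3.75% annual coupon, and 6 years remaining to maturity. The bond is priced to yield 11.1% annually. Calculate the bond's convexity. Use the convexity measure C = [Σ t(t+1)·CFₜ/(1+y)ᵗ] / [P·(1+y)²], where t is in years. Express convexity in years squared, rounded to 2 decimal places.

With y = 0.111:
  t   CF        PV=CF/(1+0.111)^t    t·PV        t(t+1)·PV
  1        75.00        67.5068        67.5068         135.0135
  2        75.00        60.7622       121.5243         364.5729
  3        75.00        54.6914       164.0742         656.2969
  4        75.00        49.2272       196.9088         984.5438
  5        75.00        44.3089       221.5445       1,329.2670
  6     2,075.00     1,103.4020     6,620.4117      46,342.8819
  Σ                  1,379.8983     7,391.9702      49,812.5760
P = 1,379.8983.
Convexity = Σ t(t+1)·PV / [P·(1+y)²] = 49,812.5760 / (1,379.8983 × 1.234321) = 29.24582.

29.25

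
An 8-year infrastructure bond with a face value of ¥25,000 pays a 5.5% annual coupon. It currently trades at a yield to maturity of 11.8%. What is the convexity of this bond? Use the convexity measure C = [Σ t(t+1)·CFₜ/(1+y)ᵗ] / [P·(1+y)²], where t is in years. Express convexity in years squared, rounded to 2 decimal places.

With y = 0.118:
  t   CF        PV=CF/(1+0.118)^t    t·PV        t(t+1)·PV
  1     1,375.00     1,229.8748     1,229.8748       2,459.7496
  2     1,375.00     1,100.0669     2,200.1338       6,600.4013
  3     1,375.00       983.9596     2,951.8789      11,807.5158
  4     1,375.00       880.1070     3,520.4281      17,602.1404
  5     1,375.00       787.2156     3,936.0779      23,616.4674
  6     1,375.00       704.1284     4,224.7706      29,573.3939
  7     1,375.00       629.8108     4,408.6753      35,269.4023
  8    26,375.00    10,805.8277    86,446.6219     778,019.5971
  Σ                 17,120.9908   108,918.4612     904,948.6677
P = 17,120.9908.
Convexity = Σ t(t+1)·PV / [P·(1+y)²] = 904,948.6677 / (17,120.9908 × 1.249924) = 42.28744.

42.29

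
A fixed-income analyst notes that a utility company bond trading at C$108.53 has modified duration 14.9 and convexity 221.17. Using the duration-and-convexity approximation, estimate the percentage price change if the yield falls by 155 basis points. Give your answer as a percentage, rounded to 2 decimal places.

+25.75%

Duration effect: -D_mod·Δy = -14.9 × (-0.0155) = +0.230950
Convexity effect: ½·C·(Δy)² = 0.5 × 221.17 × (-0.0155)² = +0.02656804625
ΔP/P ≈ +0.230950 + 0.02656804625 = +0.25751804625
= +25.751804625%.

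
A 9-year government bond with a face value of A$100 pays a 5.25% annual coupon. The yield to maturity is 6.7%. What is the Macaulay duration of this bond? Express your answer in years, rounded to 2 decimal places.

Periodic yield y = 0.067. Discount each cash flow and weight by its year:
  t   CF        PV=CF/(1+0.067)^t    t·PV
  1         5.25         4.9203         4.9203
  2         5.25         4.6114         9.2228
  3         5.25         4.3218        12.9654
  4         5.25         4.0504        16.2017
  5         5.25         3.7961        18.9805
  6         5.25         3.5577        21.3464
  7         5.25         3.3343        23.3403
  8         5.25         3.1250        24.9997
  9       105.25        58.7141       528.4268
  Σ                     90.4312       660.4039
Price P = Σ PV = 90.4312.
Macaulay duration = Σ(t·PV) / P = 660.4039 / 90.4312 = 7.30284 years.

7.30 years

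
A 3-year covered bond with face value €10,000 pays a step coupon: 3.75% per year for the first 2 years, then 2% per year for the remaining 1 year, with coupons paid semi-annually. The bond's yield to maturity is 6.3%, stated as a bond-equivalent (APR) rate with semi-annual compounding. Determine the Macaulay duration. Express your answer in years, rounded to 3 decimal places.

Periodic yield y = 0.0315. Discount each cash flow and weight by its period:
  t   CF        PV=CF/(1+0.0315)^t    t·PV
  1       187.50       181.7741       181.7741
  2       187.50       176.2231       352.4462
  3       187.50       170.8416       512.5247
  4       187.50       165.6244       662.4976
  5       100.00        85.6355       428.1775
  6    10,100.00     8,385.0562    50,310.3375
  Σ                  9,165.1549    52,447.7576
Price P = Σ PV = 9,165.1549.
Macaulay duration = Σ(t·PV) / P = 52,447.7576 / 9,165.1549 = 5.72252 half-year periods.
In years: 5.72252 / 2 = 2.86126 years.

2.861 years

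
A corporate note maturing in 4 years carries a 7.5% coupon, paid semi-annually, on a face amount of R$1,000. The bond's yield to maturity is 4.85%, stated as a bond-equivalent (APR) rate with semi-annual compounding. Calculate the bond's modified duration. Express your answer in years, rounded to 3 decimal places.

Periodic yield y = 0.02425. First find Macaulay duration:
  t   CF        PV=CF/(1+0.02425)^t    t·PV
  1        37.50        36.6122        36.6122
  2        37.50        35.7453        71.4907
  3        37.50        34.8990       104.6971
  4        37.50        34.0728       136.2911
  5        37.50        33.2661       166.3303
  6        37.50        32.4785       194.8708
  7        37.50        31.7095       221.9665
  8     1,037.50       856.5256     6,852.2044
  Σ                  1,095.3089     7,784.4630
P = 1,095.3089; Macaulay duration = 7,784.4630 / 1,095.3089 = 7.10709 half-year periods = 3.55355 years.
Modified duration = D_Mac / (1 + y) = 3.55355 / 1.02425 = 3.46941 years.

3.469 years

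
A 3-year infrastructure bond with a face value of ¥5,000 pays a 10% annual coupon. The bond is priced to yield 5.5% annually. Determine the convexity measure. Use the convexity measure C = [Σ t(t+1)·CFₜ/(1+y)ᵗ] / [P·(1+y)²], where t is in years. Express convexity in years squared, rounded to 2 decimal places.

With y = 0.055:
  t   CF        PV=CF/(1+0.055)^t    t·PV        t(t+1)·PV
  1       500.00       473.9336       473.9336         947.8673
  2       500.00       449.2262       898.4524       2,695.3572
  3     5,500.00     4,683.8752    14,051.6255      56,206.5018
  Σ                  5,607.0350    15,424.0115      59,849.7264
P = 5,607.0350.
Convexity = Σ t(t+1)·PV / [P·(1+y)²] = 59,849.7264 / (5,607.0350 × 1.113025) = 9.59012.

9.59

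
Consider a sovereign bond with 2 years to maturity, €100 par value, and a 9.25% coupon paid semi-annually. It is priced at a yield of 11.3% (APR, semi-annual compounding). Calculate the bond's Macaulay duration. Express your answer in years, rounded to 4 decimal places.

1.8686 years

Periodic yield y = 0.0565. Discount each cash flow and weight by its period:
  t   CF        PV=CF/(1+0.0565)^t    t·PV
  1        4.625         4.3777         4.3777
  2        4.625         4.1436         8.2871
  3        4.625         3.9220        11.7659
  4      104.625        83.9764       335.9058
  Σ                     96.4196       360.3364
Price P = Σ PV = 96.4196.
Macaulay duration = Σ(t·PV) / P = 360.3364 / 96.4196 = 3.73717 half-year periods.
In years: 3.73717 / 2 = 1.86858 years.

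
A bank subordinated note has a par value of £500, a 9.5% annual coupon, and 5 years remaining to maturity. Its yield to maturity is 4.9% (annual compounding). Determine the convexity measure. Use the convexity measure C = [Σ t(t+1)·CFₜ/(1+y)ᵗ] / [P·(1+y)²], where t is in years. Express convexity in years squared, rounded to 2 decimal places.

22.06

With y = 0.049:
  t   CF        PV=CF/(1+0.049)^t    t·PV        t(t+1)·PV
  1        47.50        45.2812        45.2812          90.5624
  2        47.50        43.1661        86.3322         258.9965
  3        47.50        41.1497       123.4492         493.7969
  4        47.50        39.2276       156.9104         784.5519
  5       547.50       431.0292     2,155.1460      12,930.8757
  Σ                    599.8538     2,567.1189      14,558.7834
P = 599.8538.
Convexity = Σ t(t+1)·PV / [P·(1+y)²] = 14,558.7834 / (599.8538 × 1.100401) = 22.05610.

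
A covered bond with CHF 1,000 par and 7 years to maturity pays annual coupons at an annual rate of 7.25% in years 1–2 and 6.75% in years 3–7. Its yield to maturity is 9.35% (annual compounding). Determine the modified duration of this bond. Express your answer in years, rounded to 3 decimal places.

5.180 years

Periodic yield y = 0.0935. First find Macaulay duration:
  t   CF        PV=CF/(1+0.0935)^t    t·PV
  1        72.50        66.3009        66.3009
  2        72.50        60.6318       121.2636
  3        67.50        51.6235       154.8705
  4        67.50        47.2094       188.8377
  5        67.50        43.1728       215.8638
  6        67.50        39.4813       236.8876
  7     1,067.50       571.0003     3,997.0024
  Σ                    879.4199     4,981.0264
P = 879.4199; Macaulay duration = 4,981.0264 / 879.4199 = 5.66399 years.
Modified duration = D_Mac / (1 + y) = 5.66399 / 1.0935 = 5.17969 years.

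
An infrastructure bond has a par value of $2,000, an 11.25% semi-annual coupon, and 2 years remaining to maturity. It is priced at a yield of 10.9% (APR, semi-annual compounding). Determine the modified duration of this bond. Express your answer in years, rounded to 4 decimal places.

Periodic yield y = 0.0545. First find Macaulay duration:
  t   CF        PV=CF/(1+0.0545)^t    t·PV
  1       112.50       106.6856       106.6856
  2       112.50       101.1718       202.3435
  3       112.50        95.9429       287.8287
  4     2,112.50     1,708.4819     6,833.9276
  Σ                  2,012.2822     7,430.7854
P = 2,012.2822; Macaulay duration = 7,430.7854 / 2,012.2822 = 3.69272 half-year periods = 1.84636 years.
Modified duration = D_Mac / (1 + y) = 1.84636 / 1.0545 = 1.75093 years.

1.7509 years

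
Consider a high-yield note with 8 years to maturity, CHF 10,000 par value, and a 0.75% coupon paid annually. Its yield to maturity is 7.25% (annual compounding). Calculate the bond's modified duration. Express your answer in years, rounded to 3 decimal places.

7.200 years

Periodic yield y = 0.0725. First find Macaulay duration:
  t   CF        PV=CF/(1+0.0725)^t    t·PV
  1        75.00        69.9301        69.9301
  2        75.00        65.2029       130.4057
  3        75.00        60.7952       182.3856
  4        75.00        56.6855       226.7420
  5        75.00        52.8536       264.2681
  6        75.00        49.2808       295.6846
  7        75.00        45.9494       321.6460
  8    10,075.00     5,755.2825    46,042.2602
  Σ                  6,155.9800    47,533.3224
P = 6,155.9800; Macaulay duration = 47,533.3224 / 6,155.9800 = 7.72149 years.
Modified duration = D_Mac / (1 + y) = 7.72149 / 1.0725 = 7.19952 years.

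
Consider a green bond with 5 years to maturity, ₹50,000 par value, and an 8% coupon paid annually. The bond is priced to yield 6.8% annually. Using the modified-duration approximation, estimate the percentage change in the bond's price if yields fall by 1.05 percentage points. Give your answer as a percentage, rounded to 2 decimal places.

Periodic yield y = 0.068. Modified duration first:
  t   CF        PV=CF/(1+0.068)^t    t·PV
  1     4,000.00     3,745.3184     3,745.3184
  2     4,000.00     3,506.8524     7,013.7048
  3     4,000.00     3,283.5697     9,850.7090
  4     4,000.00     3,074.5034    12,298.0137
  5    54,000.00    38,863.1050   194,315.5252
  Σ                 52,473.3489   227,223.2709
P = 52,473.3489; D_Mac = 4.33026 yrs; D_mod = 4.33026/(1+0.068) = 4.05455 yrs.
ΔP/P ≈ -D_mod · Δy = -4.05455 × (-0.0105) = +0.042573 = +4.2573%.

+4.26%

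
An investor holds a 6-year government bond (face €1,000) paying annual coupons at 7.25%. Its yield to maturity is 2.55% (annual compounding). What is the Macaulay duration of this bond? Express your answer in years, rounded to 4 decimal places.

5.1848 years

Periodic yield y = 0.0255. Discount each cash flow and weight by its year:
  t   CF        PV=CF/(1+0.0255)^t    t·PV
  1        72.50        70.6972        70.6972
  2        72.50        68.9393       137.8785
  3        72.50        67.2250       201.6751
  4        72.50        65.5534       262.2137
  5        72.50        63.9234       319.6169
  6     1,072.50       922.1112     5,532.6674
  Σ                  1,258.4495     6,524.7488
Price P = Σ PV = 1,258.4495.
Macaulay duration = Σ(t·PV) / P = 6,524.7488 / 1,258.4495 = 5.18475 years.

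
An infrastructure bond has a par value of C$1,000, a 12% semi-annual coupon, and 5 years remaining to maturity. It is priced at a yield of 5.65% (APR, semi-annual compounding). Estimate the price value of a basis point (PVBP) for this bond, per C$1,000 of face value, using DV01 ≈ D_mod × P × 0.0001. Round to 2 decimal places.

C$0.50

Periodic yield y = 0.02825.
  t   CF        PV=CF/(1+0.02825)^t    t·PV
  1        60.00        58.3516        58.3516
  2        60.00        56.7484       113.4969
  3        60.00        55.1893       165.5680
  4        60.00        53.6731       214.6923
  5        60.00        52.1985       260.9923
  6        60.00        50.7644       304.5862
  7        60.00        49.3697       345.5877
  8        60.00        48.0133       384.1064
  9        60.00        46.6942       420.2477
  10    1,060.00       802.2665     8,022.6655
  Σ                  1,273.2689    10,290.2943
P = 1,273.2689; D_Mac = 8.08179 half-year periods = 4.04090 yrs; D_mod = 3.92988 yrs.
DV01 ≈ 3.92988 × 1,273.2689 × 0.0001 = 0.500379.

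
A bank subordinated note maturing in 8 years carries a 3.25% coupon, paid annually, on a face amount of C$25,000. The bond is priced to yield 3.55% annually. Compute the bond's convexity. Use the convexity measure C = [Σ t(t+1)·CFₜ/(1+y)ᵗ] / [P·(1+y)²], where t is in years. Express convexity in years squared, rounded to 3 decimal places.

57.846

With y = 0.0355:
  t   CF        PV=CF/(1+0.0355)^t    t·PV        t(t+1)·PV
  1       812.50       784.6451       784.6451       1,569.2902
  2       812.50       757.7451     1,515.4903       4,546.4709
  3       812.50       731.7674     2,195.3022       8,781.2088
  4       812.50       706.6803     2,826.7210      14,133.6051
  5       812.50       682.4532     3,412.2658      20,473.5950
  6       812.50       659.0567     3,954.3399      27,680.3795
  7       812.50       636.4622     4,455.2357      35,641.8858
  8    25,812.50    19,526.7175   156,213.7400   1,405,923.6598
  Σ                 24,485.5275   175,357.7401   1,518,750.0952
P = 24,485.5275.
Convexity = Σ t(t+1)·PV / [P·(1+y)²] = 1,518,750.0952 / (24,485.5275 × 1.072260) = 57.84644.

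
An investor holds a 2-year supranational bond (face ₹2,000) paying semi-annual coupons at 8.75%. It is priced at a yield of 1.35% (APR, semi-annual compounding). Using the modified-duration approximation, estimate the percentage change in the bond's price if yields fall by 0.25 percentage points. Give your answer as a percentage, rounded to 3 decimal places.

+0.469%

Periodic yield y = 0.00675. Modified duration first:
  t   CF        PV=CF/(1+0.00675)^t    t·PV
  1        87.50        86.9133        86.9133
  2        87.50        86.3306       172.6612
  3        87.50        85.7518       257.2553
  4     2,087.50     2,032.0759     8,128.3037
  Σ                  2,291.0716     8,645.1336
P = 2,291.0716; D_Mac = 3.77340 half-year periods = 1.88670 yrs; D_mod = 1.88670/(1+0.00675) = 1.87405 yrs.
ΔP/P ≈ -D_mod · Δy = -1.87405 × (-0.0025) = +0.004685 = +0.4685%.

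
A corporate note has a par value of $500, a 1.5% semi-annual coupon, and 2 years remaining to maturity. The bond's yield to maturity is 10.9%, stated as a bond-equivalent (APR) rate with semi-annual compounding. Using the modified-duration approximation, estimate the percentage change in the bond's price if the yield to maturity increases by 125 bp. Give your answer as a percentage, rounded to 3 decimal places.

Periodic yield y = 0.0545. Modified duration first:
  t   CF        PV=CF/(1+0.0545)^t    t·PV
  1         3.75         3.5562         3.5562
  2         3.75         3.3724         6.7448
  3         3.75         3.1981         9.5943
  4       503.75       407.4072     1,629.6289
  Σ                    417.5339     1,649.5241
P = 417.5339; D_Mac = 3.95064 half-year periods = 1.97532 yrs; D_mod = 1.97532/(1+0.0545) = 1.87323 yrs.
ΔP/P ≈ -D_mod · Δy = -1.87323 × (+0.0125) = -0.023415 = -2.3415%.

-2.342%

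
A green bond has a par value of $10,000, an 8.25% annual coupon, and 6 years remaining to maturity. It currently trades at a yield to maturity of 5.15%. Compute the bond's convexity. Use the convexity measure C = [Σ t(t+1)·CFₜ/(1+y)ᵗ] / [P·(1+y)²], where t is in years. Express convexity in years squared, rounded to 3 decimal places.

With y = 0.0515:
  t   CF        PV=CF/(1+0.0515)^t    t·PV        t(t+1)·PV
  1       825.00       784.5934       784.5934       1,569.1869
  2       825.00       746.1659     1,492.3318       4,476.9954
  3       825.00       709.6204     2,128.8613       8,515.4453
  4       825.00       674.8649     2,699.4596      13,497.2980
  5       825.00       641.8116     3,209.0580      19,254.3481
  6    10,825.00     8,008.8884    48,053.3305     336,373.3135
  Σ                 11,565.9447    58,367.6347     383,686.5871
P = 11,565.9447.
Convexity = Σ t(t+1)·PV / [P·(1+y)²] = 383,686.5871 / (11,565.9447 × 1.105652) = 30.00385.

30.004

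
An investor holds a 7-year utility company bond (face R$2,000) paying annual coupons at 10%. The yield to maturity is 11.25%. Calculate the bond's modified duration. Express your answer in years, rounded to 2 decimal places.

Periodic yield y = 0.1125. First find Macaulay duration:
  t   CF        PV=CF/(1+0.1125)^t    t·PV
  1       200.00       179.7753       179.7753
  2       200.00       161.5958       323.1915
  3       200.00       145.2546       435.7638
  4       200.00       130.5659       522.2638
  5       200.00       117.3626       586.8132
  6       200.00       105.4945       632.9671
  7     2,200.00     1,043.0918     7,301.6428
  Σ                  1,883.1406     9,982.4175
P = 1,883.1406; Macaulay duration = 9,982.4175 / 1,883.1406 = 5.30094 years.
Modified duration = D_Mac / (1 + y) = 5.30094 / 1.1125 = 4.76489 years.

4.76 years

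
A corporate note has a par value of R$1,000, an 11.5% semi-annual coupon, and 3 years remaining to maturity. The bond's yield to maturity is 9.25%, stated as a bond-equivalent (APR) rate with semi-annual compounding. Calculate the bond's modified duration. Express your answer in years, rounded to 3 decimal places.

Periodic yield y = 0.04625. First find Macaulay duration:
  t   CF        PV=CF/(1+0.04625)^t    t·PV
  1        57.50        54.9582        54.9582
  2        57.50        52.5287       105.0575
  3        57.50        50.2067       150.6200
  4        57.50        47.9873       191.9490
  5        57.50        45.8660       229.3298
  6     1,057.50       806.2460     4,837.4757
  Σ                  1,057.7928     5,569.3902
P = 1,057.7928; Macaulay duration = 5,569.3902 / 1,057.7928 = 5.26511 half-year periods = 2.63255 years.
Modified duration = D_Mac / (1 + y) = 2.63255 / 1.04625 = 2.51618 years.

2.516 years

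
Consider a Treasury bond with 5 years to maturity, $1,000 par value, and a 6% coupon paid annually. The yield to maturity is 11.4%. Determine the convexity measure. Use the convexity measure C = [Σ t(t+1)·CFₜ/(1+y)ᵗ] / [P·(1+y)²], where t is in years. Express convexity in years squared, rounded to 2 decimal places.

20.32

With y = 0.114:
  t   CF        PV=CF/(1+0.114)^t    t·PV        t(t+1)·PV
  1        60.00        53.8600        53.8600         107.7199
  2        60.00        48.3483        96.6965         290.0896
  3        60.00        43.4006       130.2018         520.8071
  4        60.00        38.9592       155.8370         779.1848
  5     1,060.00       617.8455     3,089.2277      18,535.3660
  Σ                    802.4136     3,525.8229      20,233.1674
P = 802.4136.
Convexity = Σ t(t+1)·PV / [P·(1+y)²] = 20,233.1674 / (802.4136 × 1.240996) = 20.31867.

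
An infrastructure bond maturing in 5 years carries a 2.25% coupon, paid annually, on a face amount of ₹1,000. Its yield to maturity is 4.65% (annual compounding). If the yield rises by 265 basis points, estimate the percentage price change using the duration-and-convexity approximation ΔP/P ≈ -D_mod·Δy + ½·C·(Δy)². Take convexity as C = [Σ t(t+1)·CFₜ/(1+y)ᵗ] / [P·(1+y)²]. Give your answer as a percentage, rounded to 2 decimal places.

With y = 0.0465:
  t   CF        PV=CF/(1+0.0465)^t    t·PV        t(t+1)·PV
  1        22.50        21.5002        21.5002          43.0005
  2        22.50        20.5449        41.0898         123.2694
  3        22.50        19.6320        58.8960         235.5841
  4        22.50        18.7597        75.0387         375.1937
  5     1,022.50       814.6427     4,073.2133      24,439.2801
  Σ                    895.0795     4,269.7382      25,216.3278
P = 895.0795; D_Mac = 4.77023 yrs; D_mod = 4.55827 yrs; C = 25.72419.
Duration effect: -4.55827 × (+0.0265) = -0.120794
Convexity effect: 0.5 × 25.72419 × (0.0265)² = +0.0090324
ΔP/P ≈ -0.120794 + 0.0090324 = -0.111762 = -11.1762%.

-11.18%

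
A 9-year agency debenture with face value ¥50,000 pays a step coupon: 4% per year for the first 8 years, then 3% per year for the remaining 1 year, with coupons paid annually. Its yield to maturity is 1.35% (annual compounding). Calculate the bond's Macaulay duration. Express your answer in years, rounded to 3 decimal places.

Periodic yield y = 0.0135. Discount each cash flow and weight by its year:
  t   CF        PV=CF/(1+0.0135)^t    t·PV
  1     2,000.00     1,973.3596     1,973.3596
  2     2,000.00     1,947.0741     3,894.1483
  3     2,000.00     1,921.1388     5,763.4163
  4     2,000.00     1,895.5489     7,582.1954
  5     2,000.00     1,870.2998     9,351.4991
  6     2,000.00     1,845.3871    11,072.3225
  7     2,000.00     1,820.8062    12,745.6434
  8     2,000.00     1,796.5527    14,372.4219
  9    51,500.00    45,645.0253   410,805.2274
  Σ                 60,715.1925   477,560.2340
Price P = Σ PV = 60,715.1925.
Macaulay duration = Σ(t·PV) / P = 477,560.2340 / 60,715.1925 = 7.86558 years.

7.866 years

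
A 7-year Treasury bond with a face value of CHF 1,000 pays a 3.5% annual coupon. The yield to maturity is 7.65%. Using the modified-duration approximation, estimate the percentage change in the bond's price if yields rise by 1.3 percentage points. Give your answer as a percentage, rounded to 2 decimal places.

-7.51%

Periodic yield y = 0.0765. Modified duration first:
  t   CF        PV=CF/(1+0.0765)^t    t·PV
  1        35.00        32.5128        32.5128
  2        35.00        30.2023        60.4046
  3        35.00        28.0560        84.1680
  4        35.00        26.0623       104.2490
  5        35.00        24.2102       121.0509
  6        35.00        22.4897       134.9383
  7     1,035.00       617.7918     4,324.5423
  Σ                    781.3250     4,861.8658
P = 781.3250; D_Mac = 6.22259 yrs; D_mod = 6.22259/(1+0.0765) = 5.78039 yrs.
ΔP/P ≈ -D_mod · Δy = -5.78039 × (+0.013) = -0.075145 = -7.5145%.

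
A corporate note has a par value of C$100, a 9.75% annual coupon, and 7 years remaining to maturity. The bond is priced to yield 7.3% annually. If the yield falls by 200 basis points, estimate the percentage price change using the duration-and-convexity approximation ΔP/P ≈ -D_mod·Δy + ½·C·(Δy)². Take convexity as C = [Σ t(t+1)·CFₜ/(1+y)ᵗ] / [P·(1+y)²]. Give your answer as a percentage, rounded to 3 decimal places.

With y = 0.073:
  t   CF        PV=CF/(1+0.073)^t    t·PV        t(t+1)·PV
  1         9.75         9.0867         9.0867          18.1733
  2         9.75         8.4685        16.9369          50.8108
  3         9.75         7.8923        23.6770          94.7080
  4         9.75         7.3554        29.4216         147.1078
  5         9.75         6.8550        34.2749         205.6493
  6         9.75         6.3886        38.3317         268.3216
  7       109.75        67.0203       469.1422       3,753.1377
  Σ                    113.0668       620.8709       4,537.9086
P = 113.0668; D_Mac = 5.49119 yrs; D_mod = 5.11760 yrs; C = 34.85951.
Duration effect: -5.11760 × (-0.02) = +0.102352
Convexity effect: 0.5 × 34.85951 × (-0.02)² = +0.0069719
ΔP/P ≈ +0.102352 + 0.0069719 = +0.109324 = +10.9324%.

+10.932%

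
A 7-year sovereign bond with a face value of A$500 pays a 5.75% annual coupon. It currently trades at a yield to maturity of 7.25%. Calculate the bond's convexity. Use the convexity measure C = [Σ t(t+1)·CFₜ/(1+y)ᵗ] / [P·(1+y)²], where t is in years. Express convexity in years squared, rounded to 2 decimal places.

38.67

With y = 0.0725:
  t   CF        PV=CF/(1+0.0725)^t    t·PV        t(t+1)·PV
  1        28.75        26.8065        26.8065          53.6131
  2        28.75        24.9944        49.9889         149.9666
  3        28.75        23.3048        69.9145         279.6580
  4        28.75        21.7294        86.9178         434.5889
  5        28.75        20.2606       101.3028         607.8167
  6        28.75        18.8910       113.3458         793.4203
  7       528.75       323.9435     2,267.6045      18,140.8362
  Σ                    459.9303     2,715.8807      20,459.8997
P = 459.9303.
Convexity = Σ t(t+1)·PV / [P·(1+y)²] = 20,459.8997 / (459.9303 × 1.150256) = 38.67381.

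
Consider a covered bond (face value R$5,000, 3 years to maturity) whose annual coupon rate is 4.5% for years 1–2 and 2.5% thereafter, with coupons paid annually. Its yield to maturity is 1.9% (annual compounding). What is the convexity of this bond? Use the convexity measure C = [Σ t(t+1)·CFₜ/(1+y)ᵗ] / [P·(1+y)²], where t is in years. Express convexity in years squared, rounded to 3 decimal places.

10.917

With y = 0.019:
  t   CF        PV=CF/(1+0.019)^t    t·PV        t(t+1)·PV
  1       225.00       220.8047       220.8047         441.6094
  2       225.00       216.6876       433.3753       1,300.1259
  3     5,125.00     4,843.6340    14,530.9020      58,123.6078
  Σ                  5,281.1263    15,185.0820      59,865.3431
P = 5,281.1263.
Convexity = Σ t(t+1)·PV / [P·(1+y)²] = 59,865.3431 / (5,281.1263 × 1.038361) = 10.91693.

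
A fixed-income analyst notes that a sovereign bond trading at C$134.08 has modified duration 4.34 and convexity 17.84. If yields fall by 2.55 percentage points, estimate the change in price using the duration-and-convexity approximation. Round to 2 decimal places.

Duration effect: -D_mod·Δy = -4.34 × (-0.0255) = +0.110670
Convexity effect: ½·C·(Δy)² = 0.5 × 17.84 × (-0.0255)² = +0.00580023
ΔP/P ≈ +0.110670 + 0.00580023 = +0.11647023
ΔP ≈ 134.08 × (+0.11647023) = +15.6163284384.

+C$15.62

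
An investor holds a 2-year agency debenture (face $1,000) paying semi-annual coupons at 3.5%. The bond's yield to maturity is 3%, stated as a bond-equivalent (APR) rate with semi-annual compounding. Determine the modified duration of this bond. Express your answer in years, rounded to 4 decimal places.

1.9205 years

Periodic yield y = 0.015. First find Macaulay duration:
  t   CF        PV=CF/(1+0.015)^t    t·PV
  1        17.50        17.2414        17.2414
  2        17.50        16.9866        33.9732
  3        17.50        16.7355        50.2066
  4     1,017.50       958.6725     3,834.6898
  Σ                  1,009.6360     3,936.1110
P = 1,009.6360; Macaulay duration = 3,936.1110 / 1,009.6360 = 3.89854 half-year periods = 1.94927 years.
Modified duration = D_Mac / (1 + y) = 1.94927 / 1.015 = 1.92047 years.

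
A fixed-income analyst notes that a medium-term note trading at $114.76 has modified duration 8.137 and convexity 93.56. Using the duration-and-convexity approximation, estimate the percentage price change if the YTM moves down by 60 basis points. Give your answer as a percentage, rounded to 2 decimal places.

+5.05%

Duration effect: -D_mod·Δy = -8.137 × (-0.006) = +0.048822
Convexity effect: ½·C·(Δy)² = 0.5 × 93.56 × (-0.006)² = +0.00168408
ΔP/P ≈ +0.048822 + 0.00168408 = +0.05050608
= +5.050608%.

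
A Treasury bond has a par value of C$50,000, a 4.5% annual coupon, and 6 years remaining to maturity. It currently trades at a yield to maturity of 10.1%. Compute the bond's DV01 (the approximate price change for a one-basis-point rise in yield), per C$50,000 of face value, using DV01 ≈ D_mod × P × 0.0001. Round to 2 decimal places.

Periodic yield y = 0.101.
  t   CF        PV=CF/(1+0.101)^t    t·PV
  1     2,250.00     2,043.5967     2,043.5967
  2     2,250.00     1,856.1278     3,712.2556
  3     2,250.00     1,685.8563     5,057.5690
  4     2,250.00     1,531.2047     6,124.8186
  5     2,250.00     1,390.7399     6,953.6996
  6    52,250.00    29,333.3984   176,000.3905
  Σ                 37,840.9239   199,892.3301
P = 37,840.9239; D_Mac = 5.28244 yrs; D_mod = 4.79785 yrs.
DV01 ≈ 4.79785 × 37,840.9239 × 0.0001 = 18.155525.

C$18.16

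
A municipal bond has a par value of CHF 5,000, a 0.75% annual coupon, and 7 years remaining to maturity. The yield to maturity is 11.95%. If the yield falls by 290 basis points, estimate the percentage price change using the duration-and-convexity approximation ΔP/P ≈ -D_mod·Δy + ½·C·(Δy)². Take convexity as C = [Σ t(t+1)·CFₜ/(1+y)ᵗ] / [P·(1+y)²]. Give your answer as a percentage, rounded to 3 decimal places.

+19.300%

With y = 0.1195:
  t   CF        PV=CF/(1+0.1195)^t    t·PV        t(t+1)·PV
  1        37.50        33.4971        33.4971          66.9942
  2        37.50        29.9215        59.8430         179.5289
  3        37.50        26.7275        80.1826         320.7305
  4        37.50        23.8745        95.4981         477.4906
  5        37.50        21.3261       106.6303         639.7820
  6        37.50        19.0496       114.2978         800.0847
  7     5,037.50     2,285.8429    16,000.9001     128,007.2008
  Σ                  2,440.2392    16,490.8491     130,491.8117
P = 2,440.2392; D_Mac = 6.75788 yrs; D_mod = 6.03652 yrs; C = 42.66804.
Duration effect: -6.03652 × (-0.029) = +0.175059
Convexity effect: 0.5 × 42.66804 × (-0.029)² = +0.0179419
ΔP/P ≈ +0.175059 + 0.0179419 = +0.193001 = +19.3001%.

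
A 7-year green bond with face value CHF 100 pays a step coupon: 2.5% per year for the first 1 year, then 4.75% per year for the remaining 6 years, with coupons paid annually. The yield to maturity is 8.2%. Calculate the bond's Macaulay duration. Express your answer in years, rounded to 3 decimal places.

6.139 years

Periodic yield y = 0.082. Discount each cash flow and weight by its year:
  t   CF        PV=CF/(1+0.082)^t    t·PV
  1         2.50         2.3105         2.3105
  2         4.75         4.0573         8.1146
  3         4.75         3.7498        11.2495
  4         4.75         3.4656        13.8626
  5         4.75         3.2030        16.0150
  6         4.75         2.9603        17.7616
  7       104.75        60.3342       422.3391
  Σ                     80.0808       491.6529
Price P = Σ PV = 80.0808.
Macaulay duration = Σ(t·PV) / P = 491.6529 / 80.0808 = 6.13946 years.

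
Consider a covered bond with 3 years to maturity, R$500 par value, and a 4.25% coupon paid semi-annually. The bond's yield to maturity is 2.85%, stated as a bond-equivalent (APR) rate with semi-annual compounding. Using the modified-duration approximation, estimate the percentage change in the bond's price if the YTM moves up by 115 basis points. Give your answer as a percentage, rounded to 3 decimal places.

Periodic yield y = 0.01425. Modified duration first:
  t   CF        PV=CF/(1+0.01425)^t    t·PV
  1       10.625        10.4757        10.4757
  2       10.625        10.3285        20.6571
  3       10.625        10.1834        30.5503
  4       10.625        10.0404        40.1614
  5       10.625         9.8993        49.4964
  6      510.625       469.0639     2,814.3832
  Σ                    519.9912     2,965.7241
P = 519.9912; D_Mac = 5.70341 half-year periods = 2.85171 yrs; D_mod = 2.85171/(1+0.01425) = 2.81164 yrs.
ΔP/P ≈ -D_mod · Δy = -2.81164 × (+0.0115) = -0.032334 = -3.2334%.

-3.233%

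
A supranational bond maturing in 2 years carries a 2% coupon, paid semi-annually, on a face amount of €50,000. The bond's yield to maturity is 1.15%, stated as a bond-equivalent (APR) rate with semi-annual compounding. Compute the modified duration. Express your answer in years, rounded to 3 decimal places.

1.960 years

Periodic yield y = 0.00575. First find Macaulay duration:
  t   CF        PV=CF/(1+0.00575)^t    t·PV
  1       500.00       497.1414       497.1414
  2       500.00       494.2992       988.5984
  3       500.00       491.4732     1,474.4197
  4    50,500.00    49,355.0065   197,420.0259
  Σ                 50,837.9204   200,380.1855
P = 50,837.9204; Macaulay duration = 200,380.1855 / 50,837.9204 = 3.94155 half-year periods = 1.97077 years.
Modified duration = D_Mac / (1 + y) = 1.97077 / 1.00575 = 1.95951 years.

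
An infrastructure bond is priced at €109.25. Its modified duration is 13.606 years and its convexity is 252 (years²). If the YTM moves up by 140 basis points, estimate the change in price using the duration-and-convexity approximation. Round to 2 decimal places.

Duration effect: -D_mod·Δy = -13.606 × (+0.014) = -0.190484
Convexity effect: ½·C·(Δy)² = 0.5 × 252 × (0.014)² = +0.0246960
ΔP/P ≈ -0.190484 + 0.0246960 = -0.165788
ΔP ≈ 109.25 × (-0.165788) = -18.112339.

-€18.11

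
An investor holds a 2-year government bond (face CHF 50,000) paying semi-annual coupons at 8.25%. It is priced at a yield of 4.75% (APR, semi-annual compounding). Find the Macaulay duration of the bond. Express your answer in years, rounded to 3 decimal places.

Periodic yield y = 0.02375. Discount each cash flow and weight by its period:
  t   CF        PV=CF/(1+0.02375)^t    t·PV
  1     2,062.50     2,014.6520     2,014.6520
  2     2,062.50     1,967.9141     3,935.8281
  3     2,062.50     1,922.2604     5,766.7811
  4    52,062.50    47,396.8369   189,587.3477
  Σ                 53,301.6634   201,304.6090
Price P = Σ PV = 53,301.6634.
Macaulay duration = Σ(t·PV) / P = 201,304.6090 / 53,301.6634 = 3.77670 half-year periods.
In years: 3.77670 / 2 = 1.88835 years.

1.888 years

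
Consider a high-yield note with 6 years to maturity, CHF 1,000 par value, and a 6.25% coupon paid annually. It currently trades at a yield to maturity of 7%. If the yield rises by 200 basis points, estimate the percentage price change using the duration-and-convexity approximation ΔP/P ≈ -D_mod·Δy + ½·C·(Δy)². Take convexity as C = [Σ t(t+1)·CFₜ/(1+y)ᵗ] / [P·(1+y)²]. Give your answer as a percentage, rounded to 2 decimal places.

With y = 0.07:
  t   CF        PV=CF/(1+0.07)^t    t·PV        t(t+1)·PV
  1        62.50        58.4112        58.4112         116.8224
  2        62.50        54.5899       109.1798         327.5395
  3        62.50        51.0186       153.0559         612.2234
  4        62.50        47.6810       190.7238         953.6190
  5        62.50        44.5616       222.8082       1,336.8491
  6     1,062.50       707.9886     4,247.9317      29,735.5217
  Σ                    964.2510     4,982.1106      33,082.5752
P = 964.2510; D_Mac = 5.16682 yrs; D_mod = 4.82880 yrs; C = 29.96689.
Duration effect: -4.82880 × (+0.02) = -0.096576
Convexity effect: 0.5 × 29.96689 × (0.02)² = +0.0059934
ΔP/P ≈ -0.096576 + 0.0059934 = -0.090583 = -9.0583%.

-9.06%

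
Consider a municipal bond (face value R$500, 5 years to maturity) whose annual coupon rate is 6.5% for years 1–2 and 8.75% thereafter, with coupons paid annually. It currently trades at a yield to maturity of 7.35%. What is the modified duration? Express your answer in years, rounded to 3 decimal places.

4.091 years

Periodic yield y = 0.0735. First find Macaulay duration:
  t   CF        PV=CF/(1+0.0735)^t    t·PV
  1        32.50        30.2748        30.2748
  2        32.50        28.2020        56.4039
  3        43.75        35.3649       106.0946
  4        43.75        32.9435       131.7740
  5       543.75       381.4073     1,907.0366
  Σ                    508.1924     2,231.5839
P = 508.1924; Macaulay duration = 2,231.5839 / 508.1924 = 4.39122 years.
Modified duration = D_Mac / (1 + y) = 4.39122 / 1.0735 = 4.09056 years.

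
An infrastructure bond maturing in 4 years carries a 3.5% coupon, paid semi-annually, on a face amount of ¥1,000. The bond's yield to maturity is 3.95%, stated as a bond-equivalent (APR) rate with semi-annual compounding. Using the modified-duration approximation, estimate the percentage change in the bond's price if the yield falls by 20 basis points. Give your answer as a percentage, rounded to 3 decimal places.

Periodic yield y = 0.01975. Modified duration first:
  t   CF        PV=CF/(1+0.01975)^t    t·PV
  1        17.50        17.1611        17.1611
  2        17.50        16.8287        33.6574
  3        17.50        16.5028        49.5083
  4        17.50        16.1832        64.7326
  5        17.50        15.8697        79.3486
  6        17.50        15.5624        93.3742
  7        17.50        15.2610       106.8268
  8     1,017.50       870.1311     6,961.0490
  Σ                    983.4999     7,405.6581
P = 983.4999; D_Mac = 7.52990 half-year periods = 3.76495 yrs; D_mod = 3.76495/(1+0.01975) = 3.69203 yrs.
ΔP/P ≈ -D_mod · Δy = -3.69203 × (-0.002) = +0.007384 = +0.7384%.

+0.738%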